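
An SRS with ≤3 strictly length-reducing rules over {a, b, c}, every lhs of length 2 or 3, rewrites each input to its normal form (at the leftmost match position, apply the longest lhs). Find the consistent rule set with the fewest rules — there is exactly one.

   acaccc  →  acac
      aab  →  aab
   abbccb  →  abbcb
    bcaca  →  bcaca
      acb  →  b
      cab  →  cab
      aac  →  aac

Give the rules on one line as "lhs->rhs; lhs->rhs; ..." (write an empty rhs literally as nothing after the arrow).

acb->b; cc->c

  | acaccc => acacc => acac
  | aab
  | abbccb => abbcb
  | bcaca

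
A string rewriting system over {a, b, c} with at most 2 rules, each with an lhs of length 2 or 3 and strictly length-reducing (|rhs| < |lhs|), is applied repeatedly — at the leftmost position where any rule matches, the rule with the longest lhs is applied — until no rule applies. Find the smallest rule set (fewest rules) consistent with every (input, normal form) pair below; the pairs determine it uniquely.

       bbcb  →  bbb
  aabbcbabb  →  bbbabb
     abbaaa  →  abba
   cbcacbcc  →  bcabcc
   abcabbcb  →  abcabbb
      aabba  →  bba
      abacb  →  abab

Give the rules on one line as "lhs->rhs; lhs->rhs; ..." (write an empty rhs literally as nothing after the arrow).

aa->; cb->b

  | bbcb => bbb
  | aabbcbabb => bbcbabb => bbbabb
  | abbaaa => abba
  | cbcacbcc => bcacbcc => bcabcc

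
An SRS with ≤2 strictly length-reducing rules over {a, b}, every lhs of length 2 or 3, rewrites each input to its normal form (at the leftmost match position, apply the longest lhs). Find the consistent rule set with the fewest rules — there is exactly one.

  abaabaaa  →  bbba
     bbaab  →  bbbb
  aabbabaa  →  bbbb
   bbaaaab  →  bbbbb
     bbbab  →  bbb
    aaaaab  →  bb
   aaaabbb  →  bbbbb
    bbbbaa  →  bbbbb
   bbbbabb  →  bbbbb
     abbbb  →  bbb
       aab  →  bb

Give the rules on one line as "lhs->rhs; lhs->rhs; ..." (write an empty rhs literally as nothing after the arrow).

  | abaabaaa => aabaaa => bbaaa => bbba
  | bbaab => bbbb
  | aabbabaa => bbbabaa => bbbaa => bbbb
  | bbaaaab => bbbaab => bbbbb

aa->b; ab->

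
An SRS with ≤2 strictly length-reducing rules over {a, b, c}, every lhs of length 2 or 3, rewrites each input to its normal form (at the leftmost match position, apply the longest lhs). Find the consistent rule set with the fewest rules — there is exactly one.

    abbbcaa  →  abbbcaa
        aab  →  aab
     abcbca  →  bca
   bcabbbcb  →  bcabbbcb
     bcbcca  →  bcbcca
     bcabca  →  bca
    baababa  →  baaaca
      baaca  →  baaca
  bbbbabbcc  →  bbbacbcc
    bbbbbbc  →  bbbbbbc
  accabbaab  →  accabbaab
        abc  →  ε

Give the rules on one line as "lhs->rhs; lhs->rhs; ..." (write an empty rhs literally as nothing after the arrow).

  | abbbcaa
  | aab
  | abcbca => bca
  | bcabbbcb

abc->; bab->ac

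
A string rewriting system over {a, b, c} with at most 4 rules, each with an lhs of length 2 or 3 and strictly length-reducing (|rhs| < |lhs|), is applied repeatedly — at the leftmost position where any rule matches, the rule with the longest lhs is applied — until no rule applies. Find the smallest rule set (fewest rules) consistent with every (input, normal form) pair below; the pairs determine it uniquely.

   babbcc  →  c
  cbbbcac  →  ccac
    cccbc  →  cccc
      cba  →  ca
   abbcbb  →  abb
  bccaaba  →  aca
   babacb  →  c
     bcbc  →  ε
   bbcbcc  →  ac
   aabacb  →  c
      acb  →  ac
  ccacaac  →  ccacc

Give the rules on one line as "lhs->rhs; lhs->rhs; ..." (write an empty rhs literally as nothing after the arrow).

  | babbcc => bbcc => bac => c
  | cbbbcac => cbbcac => cbcac => ccac
  | cccbc => cccc
  | cba => ca

aa->; ba->; bc->a; cb->c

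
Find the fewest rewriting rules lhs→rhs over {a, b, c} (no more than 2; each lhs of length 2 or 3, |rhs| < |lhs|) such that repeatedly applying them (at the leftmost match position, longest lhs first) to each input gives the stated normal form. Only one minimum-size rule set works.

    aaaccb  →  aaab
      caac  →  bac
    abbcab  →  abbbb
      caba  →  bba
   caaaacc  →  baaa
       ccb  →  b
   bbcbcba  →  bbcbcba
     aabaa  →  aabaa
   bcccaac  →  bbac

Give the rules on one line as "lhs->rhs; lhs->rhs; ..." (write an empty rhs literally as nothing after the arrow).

  | aaaccb => aaab
  | caac => bac
  | abbcab => abbbb
  | caba => bba

ca->b; cc->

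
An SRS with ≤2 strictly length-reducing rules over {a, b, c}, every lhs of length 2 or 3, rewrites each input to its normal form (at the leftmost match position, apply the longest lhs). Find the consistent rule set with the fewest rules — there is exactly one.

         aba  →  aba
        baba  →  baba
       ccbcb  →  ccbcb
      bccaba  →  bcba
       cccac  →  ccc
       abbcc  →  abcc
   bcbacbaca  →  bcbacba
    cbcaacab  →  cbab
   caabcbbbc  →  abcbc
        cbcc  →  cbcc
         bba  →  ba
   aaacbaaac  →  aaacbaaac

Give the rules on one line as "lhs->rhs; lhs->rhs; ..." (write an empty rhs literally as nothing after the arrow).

bb->b; ca->

  | aba
  | baba
  | ccbcb
  | bccaba => bcba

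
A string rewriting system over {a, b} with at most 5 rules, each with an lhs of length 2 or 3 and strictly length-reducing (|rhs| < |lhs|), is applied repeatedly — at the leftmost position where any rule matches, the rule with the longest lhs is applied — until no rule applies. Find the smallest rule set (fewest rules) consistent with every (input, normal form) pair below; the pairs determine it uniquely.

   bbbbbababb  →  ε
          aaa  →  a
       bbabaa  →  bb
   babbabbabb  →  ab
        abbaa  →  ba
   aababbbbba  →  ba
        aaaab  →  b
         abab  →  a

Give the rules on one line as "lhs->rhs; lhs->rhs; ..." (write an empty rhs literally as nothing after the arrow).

  | bbbbbababb => abbababb => baababb => bbabb => bbba => aa => ε
  | aaa => a
  | bbabaa => bbbba => aba => bb
  | babbabbabb => bbaabbabb => bbbbabb => ababb => bbbb => ab

aa->; aba->bb; abb->ba; bbb->a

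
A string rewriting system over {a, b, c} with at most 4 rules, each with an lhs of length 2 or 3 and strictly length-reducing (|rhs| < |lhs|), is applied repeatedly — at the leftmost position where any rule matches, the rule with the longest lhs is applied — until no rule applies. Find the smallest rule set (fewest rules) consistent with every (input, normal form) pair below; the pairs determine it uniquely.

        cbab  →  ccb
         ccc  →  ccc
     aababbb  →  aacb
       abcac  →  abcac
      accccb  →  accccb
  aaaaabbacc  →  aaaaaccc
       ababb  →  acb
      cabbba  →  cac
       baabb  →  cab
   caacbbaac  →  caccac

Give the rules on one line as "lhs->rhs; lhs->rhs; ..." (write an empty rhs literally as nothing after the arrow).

ba->c; bb->b; caa->ca

  | cbab => ccb
  | ccc
  | aababbb => aacbbb => aacbb => aacb
  | abcac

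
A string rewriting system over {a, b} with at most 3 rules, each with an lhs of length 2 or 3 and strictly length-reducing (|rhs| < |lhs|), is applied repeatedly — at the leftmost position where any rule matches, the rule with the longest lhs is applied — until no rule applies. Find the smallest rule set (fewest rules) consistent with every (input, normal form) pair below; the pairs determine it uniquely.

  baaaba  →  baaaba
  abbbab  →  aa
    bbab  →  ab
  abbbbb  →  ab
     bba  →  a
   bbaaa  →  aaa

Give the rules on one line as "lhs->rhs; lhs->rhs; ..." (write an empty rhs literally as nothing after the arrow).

bab->a; bb->

  | baaaba
  | abbbab => abab => aa
  | bbab => ab
  | abbbbb => abbb => ab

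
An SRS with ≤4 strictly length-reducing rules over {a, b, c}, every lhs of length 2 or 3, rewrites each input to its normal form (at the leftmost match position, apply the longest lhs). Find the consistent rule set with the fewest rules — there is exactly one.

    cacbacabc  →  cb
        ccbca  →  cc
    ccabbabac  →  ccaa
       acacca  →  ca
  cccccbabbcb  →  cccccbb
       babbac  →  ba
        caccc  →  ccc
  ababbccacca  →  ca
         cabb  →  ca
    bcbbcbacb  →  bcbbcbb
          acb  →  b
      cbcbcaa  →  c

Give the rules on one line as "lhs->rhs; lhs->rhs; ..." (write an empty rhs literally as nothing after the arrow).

  | cacbacabc => cbacabc => cbabc => cbac => cb
  | ccbca => cc
  | ccabbabac => ccababac => ccaabac => ccaaac => ccaa
  | acacca => acca => ca

ab->a; ac->; bca->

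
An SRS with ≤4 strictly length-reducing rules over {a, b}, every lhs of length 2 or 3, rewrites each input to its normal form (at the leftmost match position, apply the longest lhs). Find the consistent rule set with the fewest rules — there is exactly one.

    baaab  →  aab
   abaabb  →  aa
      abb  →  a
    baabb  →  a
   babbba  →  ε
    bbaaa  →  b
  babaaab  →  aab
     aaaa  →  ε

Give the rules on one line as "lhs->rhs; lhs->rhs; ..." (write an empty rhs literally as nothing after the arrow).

aaa->b; ba->; bb->

  | baaab => aab
  | abaabb => aabb => aa
  | abb => a
  | baabb => abb => a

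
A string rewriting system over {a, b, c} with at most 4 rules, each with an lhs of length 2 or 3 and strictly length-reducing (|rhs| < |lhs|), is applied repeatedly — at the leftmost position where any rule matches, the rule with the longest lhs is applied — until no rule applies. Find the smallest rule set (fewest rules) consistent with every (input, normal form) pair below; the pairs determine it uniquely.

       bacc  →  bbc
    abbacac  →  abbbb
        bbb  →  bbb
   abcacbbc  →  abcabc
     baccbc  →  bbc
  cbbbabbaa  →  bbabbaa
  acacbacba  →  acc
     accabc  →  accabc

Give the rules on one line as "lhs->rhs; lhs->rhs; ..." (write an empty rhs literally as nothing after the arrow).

  | bacc => bbc
  | abbacac => abbbac => abbbb
  | bbb
  | abcacbbc => abcabc

aaa->c; bac->bb; cb->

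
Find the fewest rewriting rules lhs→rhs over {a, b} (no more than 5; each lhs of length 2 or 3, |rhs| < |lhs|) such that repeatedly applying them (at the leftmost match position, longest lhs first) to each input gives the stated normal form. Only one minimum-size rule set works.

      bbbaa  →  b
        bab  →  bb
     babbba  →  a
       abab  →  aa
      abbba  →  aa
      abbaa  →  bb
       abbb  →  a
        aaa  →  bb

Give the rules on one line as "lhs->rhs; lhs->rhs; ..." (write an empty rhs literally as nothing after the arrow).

  | bbbaa => baa => ba => b
  | bab => bb
  | babbba => bbbba => bba => a
  | abab => aab => aa

aaa->bb; ab->a; ba->b; bba->a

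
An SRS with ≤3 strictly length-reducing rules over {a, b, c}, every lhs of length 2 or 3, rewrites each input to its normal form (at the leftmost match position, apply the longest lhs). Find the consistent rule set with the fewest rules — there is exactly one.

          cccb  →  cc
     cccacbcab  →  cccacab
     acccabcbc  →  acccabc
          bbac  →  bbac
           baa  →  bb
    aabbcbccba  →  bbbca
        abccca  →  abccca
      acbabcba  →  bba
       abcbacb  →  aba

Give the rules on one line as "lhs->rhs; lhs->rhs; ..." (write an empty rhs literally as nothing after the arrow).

aa->b; cb->

  | cccb => cc
  | cccacbcab => cccacab
  | acccabcbc => acccabc
  | bbac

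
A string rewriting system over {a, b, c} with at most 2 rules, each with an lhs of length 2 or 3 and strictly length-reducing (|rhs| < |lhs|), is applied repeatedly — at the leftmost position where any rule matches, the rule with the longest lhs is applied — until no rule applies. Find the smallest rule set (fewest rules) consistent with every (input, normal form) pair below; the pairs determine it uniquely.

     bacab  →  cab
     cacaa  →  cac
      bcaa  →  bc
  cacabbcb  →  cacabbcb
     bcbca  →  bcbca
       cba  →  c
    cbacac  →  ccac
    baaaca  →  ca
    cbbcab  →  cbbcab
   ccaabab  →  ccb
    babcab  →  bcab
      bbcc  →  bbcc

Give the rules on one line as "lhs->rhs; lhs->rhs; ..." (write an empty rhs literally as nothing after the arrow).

  | bacab => cab
  | cacaa => cac
  | bcaa => bc
  | cacabbcb

aa->; ba->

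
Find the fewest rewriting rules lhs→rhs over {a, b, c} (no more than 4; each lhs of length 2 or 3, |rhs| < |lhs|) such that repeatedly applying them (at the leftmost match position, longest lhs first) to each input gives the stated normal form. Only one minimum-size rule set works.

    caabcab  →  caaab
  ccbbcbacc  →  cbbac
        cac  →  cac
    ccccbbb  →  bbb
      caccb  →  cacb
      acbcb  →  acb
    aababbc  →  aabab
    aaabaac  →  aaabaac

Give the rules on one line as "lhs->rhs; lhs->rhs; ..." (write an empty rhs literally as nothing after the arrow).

bc->; cc->c; ccc->b

  | caabcab => caaab
  | ccbbcbacc => cbbcbacc => cbbacc => cbbac
  | cac
  | ccccbbb => bcbbb => bbb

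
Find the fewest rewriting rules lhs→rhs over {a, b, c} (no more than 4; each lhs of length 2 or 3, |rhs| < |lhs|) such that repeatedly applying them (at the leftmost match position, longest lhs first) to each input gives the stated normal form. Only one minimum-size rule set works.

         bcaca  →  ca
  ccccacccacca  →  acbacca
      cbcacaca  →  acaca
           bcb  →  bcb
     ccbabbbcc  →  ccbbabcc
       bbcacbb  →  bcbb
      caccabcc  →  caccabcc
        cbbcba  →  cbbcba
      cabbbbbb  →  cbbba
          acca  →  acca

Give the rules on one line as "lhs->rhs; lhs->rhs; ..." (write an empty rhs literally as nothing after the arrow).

abb->ba; bca->; cbc->; ccc->cb

  | bcaca => ca
  | ccccacccacca => cbcacccacca => acccacca => acbacca
  | cbcacaca => acaca
  | bcb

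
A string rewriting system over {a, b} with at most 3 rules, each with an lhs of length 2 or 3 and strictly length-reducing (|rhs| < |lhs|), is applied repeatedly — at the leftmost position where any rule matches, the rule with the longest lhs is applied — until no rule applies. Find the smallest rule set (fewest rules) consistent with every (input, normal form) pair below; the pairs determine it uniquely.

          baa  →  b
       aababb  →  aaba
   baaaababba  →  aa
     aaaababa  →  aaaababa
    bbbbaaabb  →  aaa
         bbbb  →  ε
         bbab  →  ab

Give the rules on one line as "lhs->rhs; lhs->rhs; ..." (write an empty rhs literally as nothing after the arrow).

  | baa => b
  | aababb => aaba
  | baaaababba => baababba => bbabba => abba => aa
  | aaaababa

baa->b; bb->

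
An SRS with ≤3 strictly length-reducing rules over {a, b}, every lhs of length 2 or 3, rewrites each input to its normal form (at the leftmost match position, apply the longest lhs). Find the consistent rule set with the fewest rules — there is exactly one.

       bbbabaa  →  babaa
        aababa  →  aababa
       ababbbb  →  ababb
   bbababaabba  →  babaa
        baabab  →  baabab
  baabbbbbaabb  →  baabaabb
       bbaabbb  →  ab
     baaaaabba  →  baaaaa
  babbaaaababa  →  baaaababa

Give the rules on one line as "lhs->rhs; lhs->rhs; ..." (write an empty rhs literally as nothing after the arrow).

bba->; bbb->b

  | bbbabaa => babaa
  | aababa
  | ababbbb => ababb
  | bbababaabba => babaabba => babaa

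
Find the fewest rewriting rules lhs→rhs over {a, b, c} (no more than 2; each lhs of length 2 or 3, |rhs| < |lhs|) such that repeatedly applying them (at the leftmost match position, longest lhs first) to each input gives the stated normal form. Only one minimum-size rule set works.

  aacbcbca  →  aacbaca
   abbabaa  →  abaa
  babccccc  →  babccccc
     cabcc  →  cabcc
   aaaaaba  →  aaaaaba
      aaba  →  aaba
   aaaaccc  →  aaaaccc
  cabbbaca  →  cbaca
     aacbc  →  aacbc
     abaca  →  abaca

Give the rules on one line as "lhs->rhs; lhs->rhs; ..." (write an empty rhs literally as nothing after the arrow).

abb->; bcb->ba

  | aacbcbca => aacbaca
  | abbabaa => abaa
  | babccccc
  | cabcc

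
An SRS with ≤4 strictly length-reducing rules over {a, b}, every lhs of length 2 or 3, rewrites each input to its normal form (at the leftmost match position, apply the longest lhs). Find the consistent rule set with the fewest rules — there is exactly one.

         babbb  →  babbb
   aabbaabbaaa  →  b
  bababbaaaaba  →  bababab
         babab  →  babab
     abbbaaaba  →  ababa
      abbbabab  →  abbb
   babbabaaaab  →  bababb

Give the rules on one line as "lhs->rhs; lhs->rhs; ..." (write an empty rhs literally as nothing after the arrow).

aa->; aaa->ab; aab->; bba->b

  | babbb
  | aabbaabbaaa => baabbaaa => bbaaa => baa => b
  | bababbaaaaba => bababaaaba => babababba => bababab
  | babab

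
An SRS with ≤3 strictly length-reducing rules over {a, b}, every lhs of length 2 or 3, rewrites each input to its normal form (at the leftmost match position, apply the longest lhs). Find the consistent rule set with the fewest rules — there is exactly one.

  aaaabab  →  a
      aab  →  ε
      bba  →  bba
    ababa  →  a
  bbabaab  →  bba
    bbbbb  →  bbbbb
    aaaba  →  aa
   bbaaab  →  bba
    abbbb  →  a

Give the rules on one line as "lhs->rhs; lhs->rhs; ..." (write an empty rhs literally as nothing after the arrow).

aab->; ab->a

  | aaaabab => aaab => a
  | aab => ε
  | bba
  | ababa => aaba => a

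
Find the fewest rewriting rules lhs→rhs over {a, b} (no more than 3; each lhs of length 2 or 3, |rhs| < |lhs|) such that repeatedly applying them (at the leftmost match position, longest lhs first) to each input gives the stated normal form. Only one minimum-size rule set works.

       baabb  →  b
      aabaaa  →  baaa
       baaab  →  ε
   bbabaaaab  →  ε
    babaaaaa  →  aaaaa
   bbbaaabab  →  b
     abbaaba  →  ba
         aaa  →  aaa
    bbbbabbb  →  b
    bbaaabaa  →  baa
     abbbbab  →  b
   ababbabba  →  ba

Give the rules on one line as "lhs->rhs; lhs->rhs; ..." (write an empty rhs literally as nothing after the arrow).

  | baabb => babb => bbb => b
  | aabaaa => abaaa => baaa
  | baaab => baab => bab => bb => ε
  | bbabaaaab => abaaaab => baaaab => baaab => baab => bab => bb => ε

ab->b; bb->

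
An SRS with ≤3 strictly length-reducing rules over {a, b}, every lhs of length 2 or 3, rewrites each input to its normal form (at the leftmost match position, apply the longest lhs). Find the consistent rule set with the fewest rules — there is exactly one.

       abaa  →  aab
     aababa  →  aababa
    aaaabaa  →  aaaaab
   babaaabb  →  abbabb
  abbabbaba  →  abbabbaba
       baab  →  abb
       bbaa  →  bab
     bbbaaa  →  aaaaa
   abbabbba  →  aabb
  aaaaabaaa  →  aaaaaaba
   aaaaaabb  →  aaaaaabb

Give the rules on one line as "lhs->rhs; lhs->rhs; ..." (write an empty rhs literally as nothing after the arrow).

baa->ab; bbb->aa

  | abaa => aab
  | aababa
  | aaaabaa => aaaaab
  | babaaabb => baababb => abbabb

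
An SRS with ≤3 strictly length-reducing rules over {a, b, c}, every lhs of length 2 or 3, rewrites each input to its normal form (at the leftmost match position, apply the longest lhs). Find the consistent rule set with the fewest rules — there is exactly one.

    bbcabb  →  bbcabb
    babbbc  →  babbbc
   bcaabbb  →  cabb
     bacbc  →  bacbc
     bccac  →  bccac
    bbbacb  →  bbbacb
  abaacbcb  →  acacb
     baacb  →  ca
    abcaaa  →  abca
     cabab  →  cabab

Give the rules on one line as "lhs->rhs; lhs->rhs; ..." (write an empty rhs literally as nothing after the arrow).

  | bbcabb
  | babbbc
  | bcaabbb => bcbbb => cabb
  | bacbc

aa->; bcb->ca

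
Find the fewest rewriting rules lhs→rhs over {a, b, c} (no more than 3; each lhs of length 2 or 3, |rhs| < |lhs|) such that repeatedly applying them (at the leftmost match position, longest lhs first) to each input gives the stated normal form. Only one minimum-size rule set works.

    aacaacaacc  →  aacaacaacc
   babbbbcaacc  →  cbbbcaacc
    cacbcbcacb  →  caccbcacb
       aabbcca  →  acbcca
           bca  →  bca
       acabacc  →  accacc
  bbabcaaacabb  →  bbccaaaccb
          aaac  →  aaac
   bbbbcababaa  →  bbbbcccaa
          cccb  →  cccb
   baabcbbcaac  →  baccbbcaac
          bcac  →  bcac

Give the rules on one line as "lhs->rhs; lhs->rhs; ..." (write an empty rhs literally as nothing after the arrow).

  | aacaacaacc
  | babbbbcaacc => bcbbbcaacc => cbbbcaacc
  | cacbcbcacb => caccbcacb
  | aabbcca => acbcca

ab->c; bcb->cb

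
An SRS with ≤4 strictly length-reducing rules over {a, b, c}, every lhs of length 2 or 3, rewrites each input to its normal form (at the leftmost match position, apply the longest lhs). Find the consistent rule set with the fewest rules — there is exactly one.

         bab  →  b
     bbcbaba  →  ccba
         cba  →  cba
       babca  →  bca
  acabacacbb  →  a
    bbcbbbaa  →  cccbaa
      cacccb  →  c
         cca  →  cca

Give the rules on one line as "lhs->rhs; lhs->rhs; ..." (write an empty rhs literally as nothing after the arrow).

ab->; ac->a; bb->c

  | bab => b
  | bbcbaba => ccbaba => ccba
  | cba
  | babca => bca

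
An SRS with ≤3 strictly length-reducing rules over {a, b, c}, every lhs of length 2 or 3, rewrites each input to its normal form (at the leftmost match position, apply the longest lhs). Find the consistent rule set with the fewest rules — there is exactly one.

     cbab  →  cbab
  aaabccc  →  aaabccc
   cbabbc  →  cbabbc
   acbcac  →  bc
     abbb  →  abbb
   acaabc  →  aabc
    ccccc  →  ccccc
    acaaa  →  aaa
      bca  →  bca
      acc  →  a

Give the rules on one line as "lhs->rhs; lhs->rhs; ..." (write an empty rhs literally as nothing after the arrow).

  | cbab
  | aaabccc
  | cbabbc
  | acbcac => bcac => bc

ac->; acc->a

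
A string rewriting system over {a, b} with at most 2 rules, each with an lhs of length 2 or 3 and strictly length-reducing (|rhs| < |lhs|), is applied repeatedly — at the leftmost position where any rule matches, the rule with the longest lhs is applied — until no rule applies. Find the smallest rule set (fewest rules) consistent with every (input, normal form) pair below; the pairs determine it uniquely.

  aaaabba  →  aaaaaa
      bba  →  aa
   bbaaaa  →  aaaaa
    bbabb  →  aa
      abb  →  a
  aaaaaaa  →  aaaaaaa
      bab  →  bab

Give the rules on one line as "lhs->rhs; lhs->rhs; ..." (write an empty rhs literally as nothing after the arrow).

  | aaaabba => aaaaaa
  | bba => aa
  | bbaaaa => aaaaa
  | bbabb => aabb => aa

bb->; bba->aa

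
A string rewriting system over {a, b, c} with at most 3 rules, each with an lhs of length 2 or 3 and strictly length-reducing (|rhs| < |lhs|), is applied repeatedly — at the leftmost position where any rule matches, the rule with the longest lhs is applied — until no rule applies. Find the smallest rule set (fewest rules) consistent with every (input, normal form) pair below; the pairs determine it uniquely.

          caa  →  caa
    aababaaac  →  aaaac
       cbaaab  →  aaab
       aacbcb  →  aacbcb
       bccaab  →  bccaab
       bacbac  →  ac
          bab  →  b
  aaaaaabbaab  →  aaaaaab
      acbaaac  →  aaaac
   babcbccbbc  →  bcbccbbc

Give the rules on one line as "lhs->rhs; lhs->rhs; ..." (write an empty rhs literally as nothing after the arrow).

ba->; cba->a

  | caa
  | aababaaac => aabaaac => aaaac
  | cbaaab => aaab
  | aacbcb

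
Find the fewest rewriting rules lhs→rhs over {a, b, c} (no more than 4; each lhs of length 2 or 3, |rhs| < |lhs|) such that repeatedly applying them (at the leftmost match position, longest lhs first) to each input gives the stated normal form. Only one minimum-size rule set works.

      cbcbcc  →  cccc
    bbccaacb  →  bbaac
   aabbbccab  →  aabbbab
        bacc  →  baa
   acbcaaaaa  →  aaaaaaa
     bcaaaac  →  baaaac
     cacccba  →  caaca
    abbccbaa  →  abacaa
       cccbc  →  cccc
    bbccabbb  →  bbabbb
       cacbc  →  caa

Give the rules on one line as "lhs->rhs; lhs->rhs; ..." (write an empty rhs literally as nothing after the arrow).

  | cbcbcc => ccbcc => cccc
  | bbccaacb => bbcaacb => bbaacb => bbaac
  | aabbbccab => aabbbcab => aabbbab
  | bacc => baa

acc->aa; bc->b; bcb->ac; cb->c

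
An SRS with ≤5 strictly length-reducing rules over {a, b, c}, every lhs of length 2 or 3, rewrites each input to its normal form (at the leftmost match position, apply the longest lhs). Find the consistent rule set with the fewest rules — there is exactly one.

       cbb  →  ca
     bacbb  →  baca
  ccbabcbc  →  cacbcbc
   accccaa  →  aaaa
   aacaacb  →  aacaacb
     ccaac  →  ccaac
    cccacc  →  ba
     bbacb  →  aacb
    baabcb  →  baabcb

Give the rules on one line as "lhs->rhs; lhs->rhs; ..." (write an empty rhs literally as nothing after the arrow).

  | cbb => ca
  | bacbb => baca
  | ccbabcbc => cacbcbc
  | accccaa => baccaa => bbaaa => aaaa

acc->ba; bb->a; cba->ac; ccc->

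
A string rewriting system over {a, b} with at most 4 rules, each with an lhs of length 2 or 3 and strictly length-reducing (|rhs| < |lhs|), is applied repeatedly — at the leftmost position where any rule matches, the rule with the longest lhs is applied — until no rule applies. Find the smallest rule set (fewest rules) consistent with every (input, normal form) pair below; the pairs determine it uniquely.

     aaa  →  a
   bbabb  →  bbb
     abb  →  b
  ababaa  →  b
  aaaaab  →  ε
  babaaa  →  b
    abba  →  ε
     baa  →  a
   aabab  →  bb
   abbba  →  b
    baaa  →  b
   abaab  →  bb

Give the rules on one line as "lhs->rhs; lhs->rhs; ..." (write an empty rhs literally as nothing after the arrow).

  | aaa => a
  | bbabb => bbb
  | abb => b
  | ababaa => abaa => aa => b

aa->b; aaa->a; ab->; ba->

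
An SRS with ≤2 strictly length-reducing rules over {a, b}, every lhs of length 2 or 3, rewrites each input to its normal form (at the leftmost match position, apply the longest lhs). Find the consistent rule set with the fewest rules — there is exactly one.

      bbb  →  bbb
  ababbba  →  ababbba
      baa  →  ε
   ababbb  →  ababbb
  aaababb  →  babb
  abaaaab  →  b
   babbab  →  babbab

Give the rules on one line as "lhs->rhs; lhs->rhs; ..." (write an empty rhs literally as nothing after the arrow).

aaa->; baa->

  | bbb
  | ababbba
  | baa => ε
  | ababbb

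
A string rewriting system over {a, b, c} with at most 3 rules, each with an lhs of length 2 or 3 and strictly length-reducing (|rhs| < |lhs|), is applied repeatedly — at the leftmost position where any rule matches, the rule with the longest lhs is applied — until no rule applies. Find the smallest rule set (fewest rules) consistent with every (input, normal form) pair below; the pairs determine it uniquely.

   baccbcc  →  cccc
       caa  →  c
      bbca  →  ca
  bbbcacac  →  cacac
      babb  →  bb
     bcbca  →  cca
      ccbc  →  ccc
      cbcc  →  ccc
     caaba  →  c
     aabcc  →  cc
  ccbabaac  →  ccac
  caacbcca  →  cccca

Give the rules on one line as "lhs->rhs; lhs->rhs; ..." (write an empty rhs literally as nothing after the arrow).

  | baccbcc => ccbcc => cccc
  | caa => c
  | bbca => bca => ca
  | bbbcacac => bbcacac => bcacac => cacac

aa->; ba->; bc->c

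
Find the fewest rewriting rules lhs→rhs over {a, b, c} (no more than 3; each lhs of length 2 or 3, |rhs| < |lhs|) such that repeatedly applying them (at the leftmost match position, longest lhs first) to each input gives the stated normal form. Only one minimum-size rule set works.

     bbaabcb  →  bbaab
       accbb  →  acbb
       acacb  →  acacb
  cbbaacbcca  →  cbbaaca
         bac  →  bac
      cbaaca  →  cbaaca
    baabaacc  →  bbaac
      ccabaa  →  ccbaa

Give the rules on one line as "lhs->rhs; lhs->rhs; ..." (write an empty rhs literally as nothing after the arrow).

  | bbaabcb => bbaab
  | accbb => acbb
  | acacb
  | cbbaacbcca => cbbaacca => cbbaaca

aba->ba; acc->ac; bc->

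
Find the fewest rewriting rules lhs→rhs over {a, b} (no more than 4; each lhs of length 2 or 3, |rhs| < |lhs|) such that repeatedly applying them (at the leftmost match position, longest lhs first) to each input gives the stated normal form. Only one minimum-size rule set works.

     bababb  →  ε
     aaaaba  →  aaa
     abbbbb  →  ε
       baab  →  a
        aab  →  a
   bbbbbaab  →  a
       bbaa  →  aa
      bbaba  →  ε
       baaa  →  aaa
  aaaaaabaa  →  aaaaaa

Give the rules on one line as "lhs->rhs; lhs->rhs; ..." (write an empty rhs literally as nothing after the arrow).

  | bababb => ababb => bb => ε
  | aaaaba => aaa
  | abbbbb => bbbb => bb => ε
  | baab => aab => a

ab->; aba->; ba->a; bb->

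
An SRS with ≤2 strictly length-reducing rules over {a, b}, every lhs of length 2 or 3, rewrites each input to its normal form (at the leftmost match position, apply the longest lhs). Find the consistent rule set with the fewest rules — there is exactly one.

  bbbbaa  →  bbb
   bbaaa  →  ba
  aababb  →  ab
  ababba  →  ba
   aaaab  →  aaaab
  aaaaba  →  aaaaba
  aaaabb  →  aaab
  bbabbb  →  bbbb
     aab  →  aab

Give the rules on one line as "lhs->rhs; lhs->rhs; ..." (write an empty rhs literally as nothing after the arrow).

abb->b; baa->

  | bbbbaa => bbb
  | bbaaa => ba
  | aababb => aabb => ab
  | ababba => abba => ba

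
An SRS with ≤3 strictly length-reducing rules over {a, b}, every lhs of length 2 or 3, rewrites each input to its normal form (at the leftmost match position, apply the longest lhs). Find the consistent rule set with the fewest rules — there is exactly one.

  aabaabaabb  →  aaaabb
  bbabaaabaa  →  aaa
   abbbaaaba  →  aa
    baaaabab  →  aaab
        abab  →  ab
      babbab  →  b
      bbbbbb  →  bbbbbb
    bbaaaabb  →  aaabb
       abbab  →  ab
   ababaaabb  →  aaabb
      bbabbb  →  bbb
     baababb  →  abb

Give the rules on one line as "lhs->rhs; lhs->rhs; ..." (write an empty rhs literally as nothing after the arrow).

  | aabaabaabb => aaabaabb => aaaabb
  | bbabaaabaa => baaabaa => aabaa => aaa
  | abbbaaaba => abaaba => aaba => aa
  | baaaabab => aaabab => aaab

ba->; bba->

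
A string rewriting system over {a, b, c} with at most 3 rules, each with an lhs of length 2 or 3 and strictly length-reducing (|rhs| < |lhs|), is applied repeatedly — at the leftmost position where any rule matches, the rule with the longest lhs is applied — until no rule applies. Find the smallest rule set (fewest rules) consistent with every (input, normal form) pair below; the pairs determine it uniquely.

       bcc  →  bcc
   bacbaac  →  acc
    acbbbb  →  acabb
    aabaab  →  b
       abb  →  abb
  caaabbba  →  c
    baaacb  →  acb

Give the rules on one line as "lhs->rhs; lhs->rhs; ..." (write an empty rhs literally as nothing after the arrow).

  | bcc
  | bacbaac => acbaac => acaac => acc
  | acbbbb => acabb
  | aabaab => baab => aab => b

aa->; ba->a; cbb->ca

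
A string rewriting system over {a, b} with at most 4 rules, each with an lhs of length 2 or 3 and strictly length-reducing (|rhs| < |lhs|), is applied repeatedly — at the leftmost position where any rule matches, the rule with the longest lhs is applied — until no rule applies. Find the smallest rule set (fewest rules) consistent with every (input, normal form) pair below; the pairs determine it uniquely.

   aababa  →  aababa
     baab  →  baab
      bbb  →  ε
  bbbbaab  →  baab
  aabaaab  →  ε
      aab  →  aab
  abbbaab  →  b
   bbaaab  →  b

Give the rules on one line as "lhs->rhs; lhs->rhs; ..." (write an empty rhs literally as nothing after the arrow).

aaa->; bb->a; bba->a; bbb->

  | aababa
  | baab
  | bbb => ε
  | bbbbaab => baab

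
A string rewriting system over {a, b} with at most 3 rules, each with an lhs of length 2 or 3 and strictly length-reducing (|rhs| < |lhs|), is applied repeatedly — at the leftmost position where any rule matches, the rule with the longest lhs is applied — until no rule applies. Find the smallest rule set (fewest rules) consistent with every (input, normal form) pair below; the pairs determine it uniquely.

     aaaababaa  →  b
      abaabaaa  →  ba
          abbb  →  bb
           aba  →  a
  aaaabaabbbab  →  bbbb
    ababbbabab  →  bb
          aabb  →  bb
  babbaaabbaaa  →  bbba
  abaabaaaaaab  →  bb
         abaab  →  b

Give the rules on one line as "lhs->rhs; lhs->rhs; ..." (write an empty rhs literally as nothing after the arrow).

aa->; ab->

  | aaaababaa => aababaa => babaa => baa => b
  | abaabaaa => aabaaa => baaa => ba
  | abbb => bb
  | aba => a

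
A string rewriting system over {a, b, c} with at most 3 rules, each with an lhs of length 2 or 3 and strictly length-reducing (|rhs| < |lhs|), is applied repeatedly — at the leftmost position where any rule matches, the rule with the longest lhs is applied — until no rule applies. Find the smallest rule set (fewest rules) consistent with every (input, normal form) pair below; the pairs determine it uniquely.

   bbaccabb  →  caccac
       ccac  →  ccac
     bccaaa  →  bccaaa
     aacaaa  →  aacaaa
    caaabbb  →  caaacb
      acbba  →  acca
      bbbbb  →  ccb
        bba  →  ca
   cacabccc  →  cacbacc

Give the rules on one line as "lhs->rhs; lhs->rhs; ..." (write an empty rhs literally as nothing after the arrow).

abc->ba; bb->c

  | bbaccabb => caccabb => caccac
  | ccac
  | bccaaa
  | aacaaa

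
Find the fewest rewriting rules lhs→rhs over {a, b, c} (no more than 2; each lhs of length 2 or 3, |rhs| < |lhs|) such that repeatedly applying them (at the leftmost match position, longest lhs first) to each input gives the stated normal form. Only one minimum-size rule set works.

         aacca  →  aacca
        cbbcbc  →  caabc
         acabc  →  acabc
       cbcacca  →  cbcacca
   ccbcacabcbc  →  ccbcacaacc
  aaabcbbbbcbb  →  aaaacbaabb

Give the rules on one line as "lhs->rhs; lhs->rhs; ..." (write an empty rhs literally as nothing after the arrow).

bbc->aa; bcb->ac

  | aacca
  | cbbcbc => caabc
  | acabc
  | cbcacca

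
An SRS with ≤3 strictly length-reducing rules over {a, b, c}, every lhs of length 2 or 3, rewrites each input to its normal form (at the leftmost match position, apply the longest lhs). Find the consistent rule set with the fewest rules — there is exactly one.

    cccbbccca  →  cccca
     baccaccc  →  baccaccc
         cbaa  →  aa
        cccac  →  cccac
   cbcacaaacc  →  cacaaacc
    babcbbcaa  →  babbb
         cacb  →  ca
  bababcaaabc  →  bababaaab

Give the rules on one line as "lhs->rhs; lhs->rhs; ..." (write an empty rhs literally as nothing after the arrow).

bba->bb; bc->b; cb->

  | cccbbccca => ccbccca => cccca
  | baccaccc
  | cbaa => aa
  | cccac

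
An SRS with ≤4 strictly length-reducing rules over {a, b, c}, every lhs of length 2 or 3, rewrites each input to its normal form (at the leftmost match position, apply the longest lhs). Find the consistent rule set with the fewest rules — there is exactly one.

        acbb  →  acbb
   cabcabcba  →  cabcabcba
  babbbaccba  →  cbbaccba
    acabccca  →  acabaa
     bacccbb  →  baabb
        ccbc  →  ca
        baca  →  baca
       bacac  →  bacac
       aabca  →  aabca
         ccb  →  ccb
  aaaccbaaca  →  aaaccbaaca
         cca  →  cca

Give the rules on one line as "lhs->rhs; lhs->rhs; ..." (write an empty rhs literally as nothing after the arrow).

bab->c; cbc->a; ccc->a

  | acbb
  | cabcabcba
  | babbbaccba => cbbaccba
  | acabccca => acabaa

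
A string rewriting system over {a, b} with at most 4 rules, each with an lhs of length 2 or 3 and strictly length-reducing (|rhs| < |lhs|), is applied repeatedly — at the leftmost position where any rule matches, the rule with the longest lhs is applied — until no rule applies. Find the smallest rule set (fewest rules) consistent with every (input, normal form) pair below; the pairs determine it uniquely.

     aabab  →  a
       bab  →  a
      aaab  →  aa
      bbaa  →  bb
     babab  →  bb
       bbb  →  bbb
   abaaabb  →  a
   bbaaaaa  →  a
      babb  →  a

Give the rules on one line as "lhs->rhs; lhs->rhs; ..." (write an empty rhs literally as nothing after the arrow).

ab->; ba->a; baa->b; bab->ba

  | aabab => aab => a
  | bab => ba => a
  | aaab => aa
  | bbaa => bb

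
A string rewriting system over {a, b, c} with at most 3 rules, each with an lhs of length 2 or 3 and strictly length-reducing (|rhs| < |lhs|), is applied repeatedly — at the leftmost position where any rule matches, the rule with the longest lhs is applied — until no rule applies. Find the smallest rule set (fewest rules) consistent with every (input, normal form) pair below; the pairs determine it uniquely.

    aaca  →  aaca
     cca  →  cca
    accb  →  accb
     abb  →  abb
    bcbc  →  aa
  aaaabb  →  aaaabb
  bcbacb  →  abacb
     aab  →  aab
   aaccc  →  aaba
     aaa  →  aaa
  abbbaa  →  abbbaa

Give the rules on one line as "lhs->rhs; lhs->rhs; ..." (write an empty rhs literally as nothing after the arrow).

bc->a; ccc->ba

  | aaca
  | cca
  | accb
  | abb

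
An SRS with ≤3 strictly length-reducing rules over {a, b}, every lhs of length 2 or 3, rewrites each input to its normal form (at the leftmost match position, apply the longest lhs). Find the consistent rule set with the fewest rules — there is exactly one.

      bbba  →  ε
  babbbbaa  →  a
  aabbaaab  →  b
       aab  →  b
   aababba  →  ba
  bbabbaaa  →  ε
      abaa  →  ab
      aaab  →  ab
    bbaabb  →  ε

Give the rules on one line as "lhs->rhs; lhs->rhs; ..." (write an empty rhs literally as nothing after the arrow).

  | bbba => aa => ε
  | babbbbaa => baabaa => bbaa => aaa => a
  | aabbaaab => bbaaab => aaaab => aab => b
  | aab => b

aa->; bb->a; bbb->a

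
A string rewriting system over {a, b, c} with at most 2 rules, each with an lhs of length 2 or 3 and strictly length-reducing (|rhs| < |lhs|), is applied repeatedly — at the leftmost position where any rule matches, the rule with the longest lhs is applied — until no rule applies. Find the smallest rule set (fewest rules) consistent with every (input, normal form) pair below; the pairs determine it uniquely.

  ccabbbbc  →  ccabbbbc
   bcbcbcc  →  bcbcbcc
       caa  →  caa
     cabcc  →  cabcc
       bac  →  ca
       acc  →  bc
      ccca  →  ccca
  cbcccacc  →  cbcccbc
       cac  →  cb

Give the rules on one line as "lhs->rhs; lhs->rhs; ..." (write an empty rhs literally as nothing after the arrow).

ac->b; bac->ca

  | ccabbbbc
  | bcbcbcc
  | caa
  | cabcc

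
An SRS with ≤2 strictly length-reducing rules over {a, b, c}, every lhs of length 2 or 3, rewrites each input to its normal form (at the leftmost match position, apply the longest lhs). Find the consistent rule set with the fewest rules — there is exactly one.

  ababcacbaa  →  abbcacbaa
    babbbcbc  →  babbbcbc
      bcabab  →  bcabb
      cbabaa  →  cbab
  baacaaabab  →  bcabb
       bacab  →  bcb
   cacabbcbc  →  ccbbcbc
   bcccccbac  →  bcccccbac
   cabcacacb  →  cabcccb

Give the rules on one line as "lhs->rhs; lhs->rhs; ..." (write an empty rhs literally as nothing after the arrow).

aba->ab; aca->c

  | ababcacbaa => abbcacbaa
  | babbbcbc
  | bcabab => bcabb
  | cbabaa => cbaba => cbab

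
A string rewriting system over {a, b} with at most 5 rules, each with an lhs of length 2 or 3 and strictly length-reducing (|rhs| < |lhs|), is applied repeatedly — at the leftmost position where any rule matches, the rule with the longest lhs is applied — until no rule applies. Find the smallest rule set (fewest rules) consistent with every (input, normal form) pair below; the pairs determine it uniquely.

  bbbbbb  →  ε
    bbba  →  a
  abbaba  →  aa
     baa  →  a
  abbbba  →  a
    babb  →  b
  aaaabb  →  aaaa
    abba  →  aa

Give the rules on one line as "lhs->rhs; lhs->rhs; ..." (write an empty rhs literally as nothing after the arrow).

ba->; bab->; bb->; bbb->

  | bbbbbb => bbb => ε
  | bbba => a
  | abbaba => aaba => aa
  | baa => a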